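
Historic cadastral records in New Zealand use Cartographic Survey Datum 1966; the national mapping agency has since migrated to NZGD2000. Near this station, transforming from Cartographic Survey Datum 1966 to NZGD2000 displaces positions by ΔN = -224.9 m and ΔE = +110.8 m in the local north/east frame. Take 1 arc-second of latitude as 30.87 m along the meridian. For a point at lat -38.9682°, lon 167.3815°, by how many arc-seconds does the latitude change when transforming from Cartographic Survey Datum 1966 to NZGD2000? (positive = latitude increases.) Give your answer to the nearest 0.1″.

Δφ = -7.3″

1″ of latitude = 30.87 m, so Δφ = -224.9 / 30.87 = -7.285″.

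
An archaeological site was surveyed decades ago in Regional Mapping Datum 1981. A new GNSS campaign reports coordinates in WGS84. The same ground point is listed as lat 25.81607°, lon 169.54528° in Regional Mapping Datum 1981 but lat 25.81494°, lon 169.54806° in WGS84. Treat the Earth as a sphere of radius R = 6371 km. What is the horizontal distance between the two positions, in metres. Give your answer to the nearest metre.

Δφ = 25.81494° − 25.81607° = -0.00113°; Δλ = 169.54806° − 169.54528° = +0.00278°.
1° along a meridian = πR/180 = 111195 m.
ΔN = Δφ × 111195 = -125.7 m; ΔE = Δλ × 111195 × cos(25.81607°) = +0.00278 × 111195 × 0.900197 = 278.3 m.
Distance = √(ΔE² + ΔN²) = √(278.3² + (-125.7)²) = 305.3 m.

305 m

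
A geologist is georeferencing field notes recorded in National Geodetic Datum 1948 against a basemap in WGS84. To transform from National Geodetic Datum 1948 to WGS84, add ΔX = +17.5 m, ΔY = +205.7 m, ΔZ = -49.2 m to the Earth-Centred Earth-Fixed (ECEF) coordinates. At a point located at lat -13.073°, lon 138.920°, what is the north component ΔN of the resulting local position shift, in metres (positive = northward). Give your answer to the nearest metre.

At φ = -13.073°, λ = 138.920°: sin φ = -0.226192, cos φ = 0.974083, sin λ = 0.657112, cos λ = -0.753793.
ΔN = −sin φ cos λ·ΔX − sin φ sin λ·ΔY + cos φ·ΔZ = −(-0.226192)(-0.753793)(17.5) − (-0.226192)(0.657112)(205.7) + (0.974083)(-49.2) = -20.33 m.

ΔN = -20 m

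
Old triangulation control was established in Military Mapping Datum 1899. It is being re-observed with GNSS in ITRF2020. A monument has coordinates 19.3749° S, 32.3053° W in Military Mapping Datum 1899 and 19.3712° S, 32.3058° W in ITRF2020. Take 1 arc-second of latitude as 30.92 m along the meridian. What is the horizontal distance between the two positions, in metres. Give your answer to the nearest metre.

Δφ = -19.3712° − -19.3749° = +0.0037°; Δλ = -32.3058° − -32.3053° = -0.0005°.
1° of latitude = 3600 × 30.92 = 111312 m.
ΔN = Δφ × 111312 = 411.9 m; ΔE = Δλ × 111312 × cos(-19.3749°) = -0.0005 × 111312 × 0.943368 = -52.5 m.
Distance = √(ΔE² + ΔN²) = √((-52.5)² + 411.9²) = 415.2 m.

415 m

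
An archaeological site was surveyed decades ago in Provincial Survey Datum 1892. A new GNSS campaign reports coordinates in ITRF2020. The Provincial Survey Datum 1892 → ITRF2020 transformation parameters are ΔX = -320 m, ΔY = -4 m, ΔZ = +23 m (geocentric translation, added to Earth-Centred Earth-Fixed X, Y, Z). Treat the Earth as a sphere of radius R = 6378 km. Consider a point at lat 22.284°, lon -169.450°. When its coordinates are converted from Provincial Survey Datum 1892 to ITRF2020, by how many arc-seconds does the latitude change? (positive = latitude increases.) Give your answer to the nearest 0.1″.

sin φ = 0.379198, cos φ = 0.925316, sin λ = -0.183094, cos λ = -0.983096.
North component: ΔN = −sin φ cos λ·ΔX − sin φ sin λ·ΔY + cos φ·ΔZ = −(0.379198)(-0.983096)(-320) − (0.379198)(-0.183094)(-4) + (0.925316)(23) = -98.29 m.
1° of latitude spans πR/180 = 111317 m, so Δφ = -98.29 / 111317 × 3600 = -3.179″.

Δφ = -3.2″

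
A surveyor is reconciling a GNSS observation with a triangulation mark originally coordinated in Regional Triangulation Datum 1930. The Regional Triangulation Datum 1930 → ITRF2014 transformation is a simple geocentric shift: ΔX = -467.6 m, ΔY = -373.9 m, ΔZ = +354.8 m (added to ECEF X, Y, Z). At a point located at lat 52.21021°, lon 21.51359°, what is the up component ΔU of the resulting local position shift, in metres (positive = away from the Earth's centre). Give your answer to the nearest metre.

ΔU = -70 m

At φ = 52.21021°, λ = 21.51359°: sin φ = 0.790264, cos φ = 0.612766, sin λ = 0.366722, cos λ = 0.930331.
ΔU = cos φ cos λ·ΔX + cos φ sin λ·ΔY + sin φ·ΔZ = (0.612766)(0.930331)(-467.6) + (0.612766)(0.366722)(-373.9) + (0.790264)(354.8) = -70.20 m.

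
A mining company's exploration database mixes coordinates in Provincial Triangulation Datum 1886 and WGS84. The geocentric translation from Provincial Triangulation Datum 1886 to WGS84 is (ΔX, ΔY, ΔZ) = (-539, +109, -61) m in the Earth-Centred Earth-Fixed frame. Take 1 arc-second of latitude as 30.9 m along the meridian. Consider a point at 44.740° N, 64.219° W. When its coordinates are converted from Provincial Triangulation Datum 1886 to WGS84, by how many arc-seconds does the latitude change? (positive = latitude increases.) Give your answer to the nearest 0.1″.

sin φ = 0.703891, cos φ = 0.710308, sin λ = -0.900463, cos λ = 0.434933.
North component: ΔN = −sin φ cos λ·ΔX − sin φ sin λ·ΔY + cos φ·ΔZ = −(0.703891)(0.434933)(-539) − (0.703891)(-0.900463)(109) + (0.710308)(-61) = 190.77 m.
1° of latitude spans 3600 × 30.90 = 111240 m, so Δφ = 190.77 / 111240 × 3600 = 6.174″.

Δφ = 6.2″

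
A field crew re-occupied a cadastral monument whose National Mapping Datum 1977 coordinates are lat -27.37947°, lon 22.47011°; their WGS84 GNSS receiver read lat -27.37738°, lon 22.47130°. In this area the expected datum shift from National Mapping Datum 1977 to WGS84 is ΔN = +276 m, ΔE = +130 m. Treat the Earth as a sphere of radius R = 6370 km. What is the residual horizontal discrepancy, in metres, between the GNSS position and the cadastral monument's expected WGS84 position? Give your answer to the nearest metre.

Observed coordinate differences: Δφ = +0.00209°, Δλ = +0.00119°.
Converting to metres (1° lat = 111177 m, cos φ = 0.887980): observed ΔN = 232.4 m, observed ΔE = 117.5 m.
Subtracting the expected shift leaves a residual of 232.4 − (276) = -43.6 m north and 117.5 − (130) = -12.5 m east.
Residual distance = √((-43.6)² + (-12.5)²) = 45.4 m.

45 m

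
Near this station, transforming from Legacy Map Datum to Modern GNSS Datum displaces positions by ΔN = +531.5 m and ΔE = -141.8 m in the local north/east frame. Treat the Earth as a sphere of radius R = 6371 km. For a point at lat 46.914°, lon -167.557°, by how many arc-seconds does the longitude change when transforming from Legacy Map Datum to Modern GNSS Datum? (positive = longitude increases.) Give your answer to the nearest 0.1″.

Δλ = -6.7″

At latitude 46.914°, cos φ = 0.683095.
One radian of longitude at latitude φ spans R cos φ, so Δλ = ΔE / (R cos φ) = -141.8 / (6371000 × 0.683095) = -3.2583e-05 rad = -6.721″.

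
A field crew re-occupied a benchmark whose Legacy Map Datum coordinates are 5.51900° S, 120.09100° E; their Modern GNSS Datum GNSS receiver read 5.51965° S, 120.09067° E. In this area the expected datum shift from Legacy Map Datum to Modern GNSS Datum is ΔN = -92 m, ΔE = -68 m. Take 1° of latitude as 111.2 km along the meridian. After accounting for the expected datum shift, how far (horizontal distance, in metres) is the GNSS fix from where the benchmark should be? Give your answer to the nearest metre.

Observed coordinate differences: Δφ = -0.00065°, Δλ = -0.00033°.
Converting to metres (1° lat = 111200 m, cos φ = 0.995364): observed ΔN = -72.3 m, observed ΔE = -36.5 m.
Subtracting the expected shift leaves a residual of -72.3 − (-92) = 19.7 m north and -36.5 − (-68) = 31.5 m east.
Residual distance = √(19.7² + 31.5²) = 37.1 m.

37 m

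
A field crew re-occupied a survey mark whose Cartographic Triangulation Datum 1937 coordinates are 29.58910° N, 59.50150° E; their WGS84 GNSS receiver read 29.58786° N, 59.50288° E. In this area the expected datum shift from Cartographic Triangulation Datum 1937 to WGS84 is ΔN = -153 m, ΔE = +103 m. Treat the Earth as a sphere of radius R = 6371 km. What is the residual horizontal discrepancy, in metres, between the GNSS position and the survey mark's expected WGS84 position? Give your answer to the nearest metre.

34 m

Observed coordinate differences: Δφ = -0.00124°, Δλ = +0.00138°.
Converting to metres (1° lat = 111195 m, cos φ = 0.869589): observed ΔN = -137.9 m, observed ΔE = 133.4 m.
Subtracting the expected shift leaves a residual of -137.9 − (-153) = 15.1 m north and 133.4 − (103) = 30.4 m east.
Residual distance = √(15.1² + 30.4²) = 34.0 m.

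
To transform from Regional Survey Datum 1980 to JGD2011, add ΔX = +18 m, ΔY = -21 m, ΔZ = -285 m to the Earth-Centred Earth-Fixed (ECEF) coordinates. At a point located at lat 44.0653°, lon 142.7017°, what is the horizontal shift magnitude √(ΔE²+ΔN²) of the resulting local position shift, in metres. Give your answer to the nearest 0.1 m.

At φ = 44.0653°, λ = 142.7017°: sin φ = 0.695478, cos φ = 0.718548, sin λ = 0.605965, cos λ = -0.795491.
ΔE = −sin λ·ΔX + cos λ·ΔY = −(0.605965)·(18) + (-0.795491)·(-21) = 5.80 m.
ΔN = −sin φ cos λ·ΔX − sin φ sin λ·ΔY + cos φ·ΔZ = −(0.695478)(-0.795491)(18) − (0.695478)(0.605965)(-21) + (0.718548)(-285) = -185.98 m.
Horizontal magnitude = √(ΔE² + ΔN²) = √(5.80² + (-185.98)²) = 186.07 m.

186.1 m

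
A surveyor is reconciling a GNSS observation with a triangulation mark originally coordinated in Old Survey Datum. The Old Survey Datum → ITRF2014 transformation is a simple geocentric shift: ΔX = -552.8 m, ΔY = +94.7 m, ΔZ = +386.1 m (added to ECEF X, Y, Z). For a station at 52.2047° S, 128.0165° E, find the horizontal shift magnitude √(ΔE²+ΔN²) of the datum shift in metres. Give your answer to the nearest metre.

679 m

The local east axis at (φ, λ) is (−sin λ, cos λ, 0), so ΔE = −sin(128.0165°)·(-552.8) + cos(128.0165°)·94.7 = 377.19 m.
The local north axis is (−sin φ cos λ, −sin φ sin λ, cos φ), giving ΔN = 269.036 + 58.955 + 236.618 = 564.61 m.
Horizontal magnitude = √(ΔE² + ΔN²) = √(377.19² + 564.61²) = 679.01 m.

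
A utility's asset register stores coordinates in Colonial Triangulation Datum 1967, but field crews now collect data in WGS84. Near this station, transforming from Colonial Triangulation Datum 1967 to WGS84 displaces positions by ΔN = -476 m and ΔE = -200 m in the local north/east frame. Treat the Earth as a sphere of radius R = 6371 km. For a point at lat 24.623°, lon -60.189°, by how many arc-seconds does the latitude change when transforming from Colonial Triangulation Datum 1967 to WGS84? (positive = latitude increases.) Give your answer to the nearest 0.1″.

On a sphere of radius R, 1 rad of latitude = R, so Δφ = ΔN / R = -476.0 / 6371000 = -7.4714e-05 rad = -15.411″.

Δφ = -15.4″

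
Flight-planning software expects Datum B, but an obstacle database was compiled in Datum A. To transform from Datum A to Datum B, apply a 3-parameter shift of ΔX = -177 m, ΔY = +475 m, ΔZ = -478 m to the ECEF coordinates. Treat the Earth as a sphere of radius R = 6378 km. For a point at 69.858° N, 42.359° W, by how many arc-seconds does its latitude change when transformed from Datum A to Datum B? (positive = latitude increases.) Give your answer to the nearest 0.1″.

sin φ = 0.938842, cos φ = 0.344348, sin λ = -0.673774, cos λ = 0.738938.
North component: ΔN = −sin φ cos λ·ΔX − sin φ sin λ·ΔY + cos φ·ΔZ = −(0.938842)(0.738938)(-177) − (0.938842)(-0.673774)(475) + (0.344348)(-478) = 258.66 m.
1° of latitude spans πR/180 = 111317 m, so Δφ = 258.66 / 111317 × 3600 = 8.365″.

Δφ = 8.4″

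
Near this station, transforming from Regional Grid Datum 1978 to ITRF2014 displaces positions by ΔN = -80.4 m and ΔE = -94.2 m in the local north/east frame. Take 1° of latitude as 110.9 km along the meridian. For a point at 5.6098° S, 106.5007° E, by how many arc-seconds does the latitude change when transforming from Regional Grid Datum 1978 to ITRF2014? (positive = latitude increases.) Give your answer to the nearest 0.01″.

1° of latitude = 110.9 km, so Δφ = -80.4 / 110900 = -0.0007250° = -2.610″.

Δφ = -2.61″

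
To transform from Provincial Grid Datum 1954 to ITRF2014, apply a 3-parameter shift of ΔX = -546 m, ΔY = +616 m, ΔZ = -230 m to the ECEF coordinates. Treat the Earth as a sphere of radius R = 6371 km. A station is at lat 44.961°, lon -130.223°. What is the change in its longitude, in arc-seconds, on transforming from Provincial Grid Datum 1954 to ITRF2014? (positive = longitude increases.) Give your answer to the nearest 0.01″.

Δλ = -37.28″

sin φ = 0.706625, cos φ = 0.707588, sin λ = -0.763537, cos λ = -0.645764.
East component: ΔE = −sin λ·ΔX + cos λ·ΔY = −(-0.763537)(-546) + (-0.645764)(616) = -814.68 m.
1° of latitude spans πR/180 = 111195 m; at latitude φ, 1° of longitude spans that × cos φ = 78680.2 m, so Δλ = -814.68 / 78680.2 × 3600 = -37.276″.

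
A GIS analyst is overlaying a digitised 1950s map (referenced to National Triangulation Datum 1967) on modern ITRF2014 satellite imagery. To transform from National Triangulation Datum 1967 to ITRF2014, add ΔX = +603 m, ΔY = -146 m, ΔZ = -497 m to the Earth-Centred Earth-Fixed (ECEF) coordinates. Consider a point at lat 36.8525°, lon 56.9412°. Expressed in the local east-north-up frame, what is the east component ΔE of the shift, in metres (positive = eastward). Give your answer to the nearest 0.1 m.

ΔE = -585.0 m

At φ = 36.8525°, λ = 56.9412°: sin φ = 0.599757, cos φ = 0.800182, sin λ = 0.838111, cos λ = 0.545499.
ΔE = −sin λ·ΔX + cos λ·ΔY = −(0.838111)·(603) + (0.545499)·(-146) = -585.02 m.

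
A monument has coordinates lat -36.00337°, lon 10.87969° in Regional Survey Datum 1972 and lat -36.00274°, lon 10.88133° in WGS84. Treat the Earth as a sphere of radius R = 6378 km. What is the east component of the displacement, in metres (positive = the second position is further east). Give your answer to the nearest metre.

ΔE = 148 m

Δφ = -36.00274° − -36.00337° = +0.00063°; Δλ = 10.88133° − 10.87969° = +0.00164°.
1° along a meridian = πR/180 = 111317 m.
ΔN = Δφ × 111317 = 70.1 m; ΔE = Δλ × 111317 × cos(-36.00337°) = +0.00164 × 111317 × 0.808982 = 147.7 m.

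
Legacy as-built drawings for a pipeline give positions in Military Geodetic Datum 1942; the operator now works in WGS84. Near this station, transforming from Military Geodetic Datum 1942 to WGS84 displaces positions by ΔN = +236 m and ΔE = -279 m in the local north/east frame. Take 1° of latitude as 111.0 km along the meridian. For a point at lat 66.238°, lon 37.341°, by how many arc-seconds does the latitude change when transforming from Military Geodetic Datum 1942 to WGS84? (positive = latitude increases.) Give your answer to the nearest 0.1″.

1° of latitude = 111.0 km, so Δφ = 236.0 / 111000 = 0.0021261° = 7.654″.

Δφ = 7.7″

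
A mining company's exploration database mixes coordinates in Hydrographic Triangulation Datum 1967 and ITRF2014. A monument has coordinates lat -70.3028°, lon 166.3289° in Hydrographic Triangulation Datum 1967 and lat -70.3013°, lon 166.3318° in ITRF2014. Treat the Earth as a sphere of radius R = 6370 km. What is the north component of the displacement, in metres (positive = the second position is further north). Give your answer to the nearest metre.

ΔN = 167 m

Δφ = -70.3013° − -70.3028° = +0.0015°; Δλ = 166.3318° − 166.3289° = +0.0029°.
1° along a meridian = πR/180 = 111177 m.
ΔN = Δφ × 111177 = 166.8 m; ΔE = Δλ × 111177 × cos(-70.3028°) = +0.0029 × 111177 × 0.337049 = 108.7 m.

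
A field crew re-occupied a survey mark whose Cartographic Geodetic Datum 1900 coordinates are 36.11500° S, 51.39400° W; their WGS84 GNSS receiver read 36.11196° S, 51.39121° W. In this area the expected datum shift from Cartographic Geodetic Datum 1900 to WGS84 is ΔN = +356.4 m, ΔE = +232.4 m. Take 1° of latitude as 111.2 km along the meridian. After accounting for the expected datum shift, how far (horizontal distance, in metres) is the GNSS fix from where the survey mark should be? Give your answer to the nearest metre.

Observed coordinate differences: Δφ = +0.00304°, Δλ = +0.00279°.
Converting to metres (1° lat = 111200 m, cos φ = 0.807836): observed ΔN = 338.0 m, observed ΔE = 250.6 m.
Subtracting the expected shift leaves a residual of 338.0 − (356.4) = -18.4 m north and 250.6 − (232.4) = 18.2 m east.
Residual distance = √((-18.4)² + 18.2²) = 25.9 m.

26 m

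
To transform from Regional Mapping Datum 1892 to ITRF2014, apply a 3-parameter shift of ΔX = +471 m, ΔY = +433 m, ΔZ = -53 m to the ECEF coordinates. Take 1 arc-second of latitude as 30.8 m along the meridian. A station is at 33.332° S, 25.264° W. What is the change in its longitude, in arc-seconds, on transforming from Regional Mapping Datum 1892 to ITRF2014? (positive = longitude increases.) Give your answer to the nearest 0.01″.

sin φ = -0.549490, cos φ = 0.835501, sin λ = -0.426790, cos λ = 0.904351.
East component: ΔE = −sin λ·ΔX + cos λ·ΔY = −(-0.426790)(471) + (0.904351)(433) = 592.60 m.
1° of latitude spans 3600 × 30.80 = 110880 m; at latitude φ, 1° of longitude spans that × cos φ = 92640.3 m, so Δλ = 592.60 / 92640.3 × 3600 = 23.028″.

Δλ = 23.03″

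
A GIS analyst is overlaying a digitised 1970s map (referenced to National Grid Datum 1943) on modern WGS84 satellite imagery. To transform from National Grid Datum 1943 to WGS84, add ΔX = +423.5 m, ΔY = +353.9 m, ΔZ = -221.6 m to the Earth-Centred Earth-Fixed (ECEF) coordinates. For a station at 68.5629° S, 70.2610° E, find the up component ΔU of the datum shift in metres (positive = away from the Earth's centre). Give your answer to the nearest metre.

At φ = -68.5629°, λ = 70.2610°: sin φ = -0.930819, cos φ = 0.365480, sin λ = 0.941241, cos λ = 0.337736.
ΔU = cos φ cos λ·ΔX + cos φ sin λ·ΔY + sin φ·ΔZ = (0.365480)(0.337736)(423.5) + (0.365480)(0.941241)(353.9) + (-0.930819)(-221.6) = 380.29 m.

ΔU = 380 m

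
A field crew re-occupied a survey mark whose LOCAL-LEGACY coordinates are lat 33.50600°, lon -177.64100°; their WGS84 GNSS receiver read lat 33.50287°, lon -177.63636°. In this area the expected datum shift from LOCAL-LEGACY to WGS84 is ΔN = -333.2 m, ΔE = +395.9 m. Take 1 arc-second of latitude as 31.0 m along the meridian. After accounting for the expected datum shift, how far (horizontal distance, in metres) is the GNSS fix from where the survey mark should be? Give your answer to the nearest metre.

39 m

Observed coordinate differences: Δφ = -0.00313°, Δλ = +0.00464°.
Converting to metres (1° lat = 111600 m, cos φ = 0.833828): observed ΔN = -349.3 m, observed ΔE = 431.8 m.
Subtracting the expected shift leaves a residual of -349.3 − (-333.2) = -16.1 m north and 431.8 − (395.9) = 35.9 m east.
Residual distance = √((-16.1)² + 35.9²) = 39.3 m.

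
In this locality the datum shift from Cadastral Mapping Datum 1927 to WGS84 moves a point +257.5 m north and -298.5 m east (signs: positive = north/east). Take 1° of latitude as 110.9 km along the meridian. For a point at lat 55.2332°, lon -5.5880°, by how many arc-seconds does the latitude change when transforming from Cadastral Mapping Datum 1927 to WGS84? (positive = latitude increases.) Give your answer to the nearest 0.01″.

Δφ = 8.36″

1° of latitude = 110.9 km, so Δφ = 257.5 / 110900 = 0.0023219° = 8.359″.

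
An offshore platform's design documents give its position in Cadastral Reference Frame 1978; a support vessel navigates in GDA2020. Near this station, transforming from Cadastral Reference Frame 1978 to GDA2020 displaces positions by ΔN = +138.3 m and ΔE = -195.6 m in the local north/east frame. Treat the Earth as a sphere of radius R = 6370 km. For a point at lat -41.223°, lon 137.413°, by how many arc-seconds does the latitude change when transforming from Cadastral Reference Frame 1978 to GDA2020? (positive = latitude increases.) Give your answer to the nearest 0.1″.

On a sphere of radius R, 1 rad of latitude = R, so Δφ = ΔN / R = 138.3 / 6370000 = 2.1711e-05 rad = 4.478″.

Δφ = 4.5″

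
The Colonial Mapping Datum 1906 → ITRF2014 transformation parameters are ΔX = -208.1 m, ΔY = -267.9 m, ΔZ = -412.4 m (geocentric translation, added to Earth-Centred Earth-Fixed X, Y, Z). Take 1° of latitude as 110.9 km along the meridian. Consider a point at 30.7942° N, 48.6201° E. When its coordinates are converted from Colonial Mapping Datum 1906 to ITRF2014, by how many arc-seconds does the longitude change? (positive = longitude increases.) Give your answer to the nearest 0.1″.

Δλ = -0.8″

sin φ = 0.511956, cos φ = 0.859012, sin λ = 0.750343, cos λ = 0.661049.
East component: ΔE = −sin λ·ΔX + cos λ·ΔY = −(0.750343)(-208.1) + (0.661049)(-267.9) = -20.95 m.
1° of latitude spans 110900 m; at latitude φ, 1° of longitude spans that × cos φ = 95264.4 m, so Δλ = -20.95 / 95264.4 × 3600 = -0.792″.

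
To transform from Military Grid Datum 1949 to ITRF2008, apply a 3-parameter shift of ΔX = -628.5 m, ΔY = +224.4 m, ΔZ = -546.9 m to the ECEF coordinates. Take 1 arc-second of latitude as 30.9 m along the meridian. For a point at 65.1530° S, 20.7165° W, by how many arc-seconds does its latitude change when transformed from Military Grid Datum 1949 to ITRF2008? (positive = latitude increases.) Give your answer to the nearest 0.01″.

sin φ = -0.907433, cos φ = 0.420197, sin λ = -0.353744, cos λ = 0.935342.
North component: ΔN = −sin φ cos λ·ΔX − sin φ sin λ·ΔY + cos φ·ΔZ = −(-0.907433)(0.935342)(-628.5) − (-0.907433)(-0.353744)(224.4) + (0.420197)(-546.9) = -835.28 m.
1° of latitude spans 3600 × 30.90 = 111240 m, so Δφ = -835.28 / 111240 × 3600 = -27.032″.

Δφ = -27.03″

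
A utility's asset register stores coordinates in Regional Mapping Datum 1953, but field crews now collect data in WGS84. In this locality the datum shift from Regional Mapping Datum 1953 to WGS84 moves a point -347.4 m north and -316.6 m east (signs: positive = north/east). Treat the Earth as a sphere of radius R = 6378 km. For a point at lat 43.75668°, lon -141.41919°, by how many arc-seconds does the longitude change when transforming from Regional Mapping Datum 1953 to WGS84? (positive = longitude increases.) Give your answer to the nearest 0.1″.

Δλ = -14.2″

At latitude 43.75668°, cos φ = 0.722283.
One radian of longitude at latitude φ spans R cos φ, so Δλ = ΔE / (R cos φ) = -316.6 / (6378000 × 0.722283) = -6.8726e-05 rad = -14.176″.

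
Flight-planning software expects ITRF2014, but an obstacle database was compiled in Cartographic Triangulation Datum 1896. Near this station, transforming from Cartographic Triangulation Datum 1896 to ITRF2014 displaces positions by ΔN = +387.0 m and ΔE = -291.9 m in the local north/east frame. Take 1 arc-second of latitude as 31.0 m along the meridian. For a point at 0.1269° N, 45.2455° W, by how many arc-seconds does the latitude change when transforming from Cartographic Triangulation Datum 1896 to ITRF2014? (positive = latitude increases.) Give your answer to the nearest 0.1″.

1″ of latitude = 31.00 m, so Δφ = 387.0 / 31.00 = 12.484″.

Δφ = 12.5″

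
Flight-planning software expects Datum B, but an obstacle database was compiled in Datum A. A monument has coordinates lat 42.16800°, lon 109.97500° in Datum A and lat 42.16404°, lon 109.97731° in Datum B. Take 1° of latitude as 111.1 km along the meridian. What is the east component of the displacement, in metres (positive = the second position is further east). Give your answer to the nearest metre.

Δφ = 42.16404° − 42.16800° = -0.00396°; Δλ = 109.97731° − 109.97500° = +0.00231°.
ΔN = Δφ × 111100 = -440.0 m; ΔE = Δλ × 111100 × cos(42.16800°) = +0.00231 × 111100 × 0.741180 = 190.2 m.

ΔE = 190 m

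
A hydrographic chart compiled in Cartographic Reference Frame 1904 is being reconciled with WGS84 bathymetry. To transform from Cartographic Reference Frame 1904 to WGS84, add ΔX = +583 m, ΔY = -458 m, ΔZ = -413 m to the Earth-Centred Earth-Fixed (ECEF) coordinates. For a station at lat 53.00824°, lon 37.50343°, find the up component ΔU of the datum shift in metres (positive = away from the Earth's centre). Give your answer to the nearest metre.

The local up (radial) axis is (cos φ cos λ, cos φ sin λ, sin φ), giving ΔU = 278.289 − 167.775 − 329.872 = -219.36 m.

ΔU = -219 m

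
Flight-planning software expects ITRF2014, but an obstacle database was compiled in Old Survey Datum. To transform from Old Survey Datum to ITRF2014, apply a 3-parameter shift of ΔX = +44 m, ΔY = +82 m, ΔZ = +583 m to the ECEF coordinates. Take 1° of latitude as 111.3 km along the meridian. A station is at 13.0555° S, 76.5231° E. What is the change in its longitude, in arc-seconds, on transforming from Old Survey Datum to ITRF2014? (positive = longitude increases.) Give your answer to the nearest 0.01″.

Δλ = -0.79″

sin φ = -0.225895, cos φ = 0.974152, sin λ = 0.972464, cos λ = 0.233053.
East component: ΔE = −sin λ·ΔX + cos λ·ΔY = −(0.972464)(44) + (0.233053)(82) = -23.68 m.
1° of latitude spans 111300 m; at latitude φ, 1° of longitude spans that × cos φ = 108423.1 m, so Δλ = -23.68 / 108423.1 × 3600 = -0.786″.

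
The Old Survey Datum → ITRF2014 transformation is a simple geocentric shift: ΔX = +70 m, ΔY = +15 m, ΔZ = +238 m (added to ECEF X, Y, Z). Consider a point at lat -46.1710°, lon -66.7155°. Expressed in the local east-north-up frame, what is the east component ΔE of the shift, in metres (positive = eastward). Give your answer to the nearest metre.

ΔE = 70 m

The local east axis at (φ, λ) is (−sin λ, cos λ, 0), so ΔE = −sin(-66.7155°)·70 + cos(-66.7155°)·15 = 70.23 m.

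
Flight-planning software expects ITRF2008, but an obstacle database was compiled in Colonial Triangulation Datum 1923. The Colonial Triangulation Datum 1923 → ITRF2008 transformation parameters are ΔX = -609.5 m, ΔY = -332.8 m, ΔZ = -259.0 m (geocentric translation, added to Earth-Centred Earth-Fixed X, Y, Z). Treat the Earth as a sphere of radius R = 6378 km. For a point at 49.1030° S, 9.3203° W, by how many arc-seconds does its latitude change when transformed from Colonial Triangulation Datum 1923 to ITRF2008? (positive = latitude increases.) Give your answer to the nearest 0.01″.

Δφ = -18.87″

sin φ = -0.755888, cos φ = 0.654701, sin λ = -0.161953, cos λ = 0.986798.
North component: ΔN = −sin φ cos λ·ΔX − sin φ sin λ·ΔY + cos φ·ΔZ = −(-0.755888)(0.986798)(-609.5) − (-0.755888)(-0.161953)(-332.8) + (0.654701)(-259.0) = -583.46 m.
1° of latitude spans πR/180 = 111317 m, so Δφ = -583.46 / 111317 × 3600 = -18.869″.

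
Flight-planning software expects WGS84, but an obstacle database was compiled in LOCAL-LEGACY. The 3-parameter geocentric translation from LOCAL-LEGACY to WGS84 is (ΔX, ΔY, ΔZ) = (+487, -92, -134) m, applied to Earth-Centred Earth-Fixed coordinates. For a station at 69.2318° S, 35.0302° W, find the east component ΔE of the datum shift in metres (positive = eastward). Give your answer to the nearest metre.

The local east axis at (φ, λ) is (−sin λ, cos λ, 0), so ΔE = −sin(-35.0302°)·487 + cos(-35.0302°)·(-92) = 204.21 m.

ΔE = 204 m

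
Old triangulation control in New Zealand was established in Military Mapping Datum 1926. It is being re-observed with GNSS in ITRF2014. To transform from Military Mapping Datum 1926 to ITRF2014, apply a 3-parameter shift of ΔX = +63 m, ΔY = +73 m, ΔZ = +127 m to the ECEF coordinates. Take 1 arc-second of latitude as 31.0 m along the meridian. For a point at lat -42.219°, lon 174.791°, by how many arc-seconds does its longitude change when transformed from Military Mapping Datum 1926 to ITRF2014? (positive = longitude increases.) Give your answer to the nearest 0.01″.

Δλ = -3.42″

sin φ = -0.671966, cos φ = 0.740582, sin λ = 0.090789, cos λ = -0.995870.
East component: ΔE = −sin λ·ΔX + cos λ·ΔY = −(0.090789)(63) + (-0.995870)(73) = -78.42 m.
1° of latitude spans 3600 × 31.00 = 111600 m; at latitude φ, 1° of longitude spans that × cos φ = 82648.9 m, so Δλ = -78.42 / 82648.9 × 3600 = -3.416″.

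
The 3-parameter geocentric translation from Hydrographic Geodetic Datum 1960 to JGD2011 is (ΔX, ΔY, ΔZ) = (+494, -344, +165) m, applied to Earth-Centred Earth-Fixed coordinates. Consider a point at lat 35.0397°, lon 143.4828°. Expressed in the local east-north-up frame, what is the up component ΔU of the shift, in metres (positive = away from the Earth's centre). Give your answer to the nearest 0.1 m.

At φ = 35.0397°, λ = 143.4828°: sin φ = 0.574144, cos φ = 0.818754, sin λ = 0.595064, cos λ = -0.803678.
ΔU = cos φ cos λ·ΔX + cos φ sin λ·ΔY + sin φ·ΔZ = (0.818754)(-0.803678)(494) + (0.818754)(0.595064)(-344) + (0.574144)(165) = -397.93 m.

ΔU = -397.9 m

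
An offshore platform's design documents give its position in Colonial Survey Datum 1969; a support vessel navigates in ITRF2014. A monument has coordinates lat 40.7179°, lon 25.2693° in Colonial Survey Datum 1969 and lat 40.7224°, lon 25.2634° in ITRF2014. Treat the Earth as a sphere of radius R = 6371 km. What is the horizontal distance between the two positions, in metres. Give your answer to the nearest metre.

Δφ = 40.7224° − 40.7179° = +0.0045°; Δλ = 25.2634° − 25.2693° = -0.0059°.
1° along a meridian = πR/180 = 111195 m.
ΔN = Δφ × 111195 = 500.4 m; ΔE = Δλ × 111195 × cos(40.7179°) = -0.0059 × 111195 × 0.757931 = -497.2 m.
Distance = √(ΔE² + ΔN²) = √((-497.2)² + 500.4²) = 705.4 m.

705 m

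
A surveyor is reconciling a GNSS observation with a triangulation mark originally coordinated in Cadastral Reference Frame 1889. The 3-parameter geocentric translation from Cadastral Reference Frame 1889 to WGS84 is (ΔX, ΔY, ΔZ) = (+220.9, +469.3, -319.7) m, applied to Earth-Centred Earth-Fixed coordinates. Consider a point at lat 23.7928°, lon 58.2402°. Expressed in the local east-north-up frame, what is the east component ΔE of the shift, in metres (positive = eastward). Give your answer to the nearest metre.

ΔE = 59 m

The local east axis at (φ, λ) is (−sin λ, cos λ, 0), so ΔE = −sin(58.2402°)·220.9 + cos(58.2402°)·469.3 = 59.20 m.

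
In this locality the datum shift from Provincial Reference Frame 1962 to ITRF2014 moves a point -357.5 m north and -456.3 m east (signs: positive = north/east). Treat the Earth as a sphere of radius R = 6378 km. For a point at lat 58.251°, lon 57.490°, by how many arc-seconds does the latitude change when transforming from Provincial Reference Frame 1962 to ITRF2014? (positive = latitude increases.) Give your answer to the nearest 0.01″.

Δφ = -11.56″

On a sphere of radius R, 1 rad of latitude = R, so Δφ = ΔN / R = -357.5 / 6378000 = -5.6052e-05 rad = -11.562″.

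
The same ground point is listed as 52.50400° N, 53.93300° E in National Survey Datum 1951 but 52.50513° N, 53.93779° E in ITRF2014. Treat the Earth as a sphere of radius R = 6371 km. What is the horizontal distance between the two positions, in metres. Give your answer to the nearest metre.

Δφ = 52.50513° − 52.50400° = +0.00113°; Δλ = 53.93779° − 53.93300° = +0.00479°.
1° along a meridian = πR/180 = 111195 m.
ΔN = Δφ × 111195 = 125.7 m; ΔE = Δλ × 111195 × cos(52.50400°) = +0.00479 × 111195 × 0.608706 = 324.2 m.
Distance = √(ΔE² + ΔN²) = √(324.2² + 125.7²) = 347.7 m.

348 m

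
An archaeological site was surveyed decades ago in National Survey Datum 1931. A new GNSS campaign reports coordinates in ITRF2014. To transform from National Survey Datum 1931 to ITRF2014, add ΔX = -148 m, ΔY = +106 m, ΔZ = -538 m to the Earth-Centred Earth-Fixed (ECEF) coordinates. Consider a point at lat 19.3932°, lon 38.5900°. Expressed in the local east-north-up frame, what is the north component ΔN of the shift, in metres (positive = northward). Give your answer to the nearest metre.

ΔN = -491 m

At φ = 19.3932°, λ = 38.5900°: sin φ = 0.332049, cos φ = 0.943262, sin λ = 0.623743, cos λ = 0.781629.
ΔN = −sin φ cos λ·ΔX − sin φ sin λ·ΔY + cos φ·ΔZ = −(0.332049)(0.781629)(-148) − (0.332049)(0.623743)(106) + (0.943262)(-538) = -491.02 m.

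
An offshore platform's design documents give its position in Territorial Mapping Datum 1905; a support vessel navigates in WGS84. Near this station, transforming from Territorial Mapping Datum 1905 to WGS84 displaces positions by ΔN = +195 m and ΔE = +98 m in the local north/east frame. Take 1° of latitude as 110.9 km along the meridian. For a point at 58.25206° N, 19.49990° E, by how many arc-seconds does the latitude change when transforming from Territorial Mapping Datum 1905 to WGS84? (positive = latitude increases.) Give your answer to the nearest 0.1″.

1° of latitude = 110.9 km, so Δφ = 195.0 / 110900 = 0.0017583° = 6.330″.

Δφ = 6.3″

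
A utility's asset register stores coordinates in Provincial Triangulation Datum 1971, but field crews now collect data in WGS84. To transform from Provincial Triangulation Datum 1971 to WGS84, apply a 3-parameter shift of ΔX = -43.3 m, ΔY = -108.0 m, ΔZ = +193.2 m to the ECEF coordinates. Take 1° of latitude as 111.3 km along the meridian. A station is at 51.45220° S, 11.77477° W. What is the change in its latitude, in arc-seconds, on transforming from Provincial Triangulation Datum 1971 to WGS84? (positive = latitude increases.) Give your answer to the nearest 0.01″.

Δφ = 3.38″

sin φ = -0.782089, cos φ = 0.623167, sin λ = -0.204065, cos λ = 0.978957.
North component: ΔN = −sin φ cos λ·ΔX − sin φ sin λ·ΔY + cos φ·ΔZ = −(-0.782089)(0.978957)(-43.3) − (-0.782089)(-0.204065)(-108.0) + (0.623167)(193.2) = 104.48 m.
1° of latitude spans 111300 m, so Δφ = 104.48 / 111300 × 3600 = 3.379″.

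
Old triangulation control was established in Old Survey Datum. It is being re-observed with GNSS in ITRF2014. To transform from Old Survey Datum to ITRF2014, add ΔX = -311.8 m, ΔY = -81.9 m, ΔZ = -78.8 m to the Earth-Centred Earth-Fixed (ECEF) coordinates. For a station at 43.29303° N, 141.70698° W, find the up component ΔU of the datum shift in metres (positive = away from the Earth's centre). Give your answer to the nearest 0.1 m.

The local up (radial) axis is (cos φ cos λ, cos φ sin λ, sin φ), giving ΔU = 178.119 + 36.940 − 54.036 = 161.02 m.

ΔU = 161.0 m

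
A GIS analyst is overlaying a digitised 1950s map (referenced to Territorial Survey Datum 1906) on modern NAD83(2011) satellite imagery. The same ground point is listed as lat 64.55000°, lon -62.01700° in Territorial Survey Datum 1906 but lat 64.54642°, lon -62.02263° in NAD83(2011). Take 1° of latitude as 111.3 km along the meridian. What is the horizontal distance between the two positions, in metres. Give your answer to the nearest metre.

Δφ = 64.54642° − 64.55000° = -0.00358°; Δλ = -62.02263° − -62.01700° = -0.00563°.
ΔN = Δφ × 111300 = -398.5 m; ΔE = Δλ × 111300 × cos(64.55000°) = -0.00563 × 111300 × 0.429723 = -269.3 m.
Distance = √(ΔE² + ΔN²) = √((-269.3)² + (-398.5)²) = 480.9 m.

481 m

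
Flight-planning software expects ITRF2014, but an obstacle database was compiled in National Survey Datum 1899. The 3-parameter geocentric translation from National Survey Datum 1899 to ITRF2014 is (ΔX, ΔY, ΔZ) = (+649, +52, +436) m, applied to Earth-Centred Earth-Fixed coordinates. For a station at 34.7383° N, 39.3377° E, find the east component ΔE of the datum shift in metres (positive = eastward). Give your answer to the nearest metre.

ΔE = -371 m

The local east axis at (φ, λ) is (−sin λ, cos λ, 0), so ΔE = −sin(39.3377°)·649 + cos(39.3377°)·52 = -371.18 m.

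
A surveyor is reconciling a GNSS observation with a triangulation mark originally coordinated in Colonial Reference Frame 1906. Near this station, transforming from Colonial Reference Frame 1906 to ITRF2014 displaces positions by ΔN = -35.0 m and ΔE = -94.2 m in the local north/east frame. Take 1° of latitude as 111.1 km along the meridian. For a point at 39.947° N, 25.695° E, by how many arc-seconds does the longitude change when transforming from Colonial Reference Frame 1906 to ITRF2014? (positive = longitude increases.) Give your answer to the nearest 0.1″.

At latitude 39.947°, cos φ = 0.766639.
1° of longitude at this latitude = 111.1 × cos φ = 85.17 km, so Δλ = -94.2 / 85173.6 = -0.0011060° = -3.982″.

Δλ = -4.0″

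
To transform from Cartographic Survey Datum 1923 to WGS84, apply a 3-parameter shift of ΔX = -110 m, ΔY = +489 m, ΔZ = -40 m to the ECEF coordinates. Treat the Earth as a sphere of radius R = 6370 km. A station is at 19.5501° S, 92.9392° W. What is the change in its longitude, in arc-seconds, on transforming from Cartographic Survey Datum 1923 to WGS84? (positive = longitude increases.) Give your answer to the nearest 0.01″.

sin φ = -0.334631, cos φ = 0.942349, sin λ = -0.998685, cos λ = -0.051276.
East component: ΔE = −sin λ·ΔX + cos λ·ΔY = −(-0.998685)(-110) + (-0.051276)(489) = -134.93 m.
1° of latitude spans πR/180 = 111177 m; at latitude φ, 1° of longitude spans that × cos φ = 104768.0 m, so Δλ = -134.93 / 104768.0 × 3600 = -4.636″.

Δλ = -4.64″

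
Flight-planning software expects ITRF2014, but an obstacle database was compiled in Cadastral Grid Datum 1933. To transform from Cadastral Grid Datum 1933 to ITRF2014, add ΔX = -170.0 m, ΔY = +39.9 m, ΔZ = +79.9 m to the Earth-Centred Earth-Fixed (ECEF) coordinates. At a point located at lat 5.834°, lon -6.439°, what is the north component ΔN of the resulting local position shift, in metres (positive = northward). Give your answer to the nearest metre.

ΔN = 97 m

At φ = 5.834°, λ = -6.439°: sin φ = 0.101647, cos φ = 0.994821, sin λ = -0.112145, cos λ = 0.993692.
ΔN = −sin φ cos λ·ΔX − sin φ sin λ·ΔY + cos φ·ΔZ = −(0.101647)(0.993692)(-170.0) − (0.101647)(-0.112145)(39.9) + (0.994821)(79.9) = 97.11 m.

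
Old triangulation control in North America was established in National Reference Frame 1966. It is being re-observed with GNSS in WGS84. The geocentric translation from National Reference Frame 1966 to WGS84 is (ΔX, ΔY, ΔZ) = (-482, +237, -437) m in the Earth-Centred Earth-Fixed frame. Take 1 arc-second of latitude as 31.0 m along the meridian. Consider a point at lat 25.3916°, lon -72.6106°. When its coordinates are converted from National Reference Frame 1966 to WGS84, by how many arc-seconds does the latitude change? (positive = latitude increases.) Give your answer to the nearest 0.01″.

Δφ = -7.61″

sin φ = 0.428803, cos φ = 0.903398, sin λ = -0.954296, cos λ = 0.298864.
North component: ΔN = −sin φ cos λ·ΔX − sin φ sin λ·ΔY + cos φ·ΔZ = −(0.428803)(0.298864)(-482) − (0.428803)(-0.954296)(237) + (0.903398)(-437) = -236.03 m.
1° of latitude spans 3600 × 31.00 = 111600 m, so Δφ = -236.03 / 111600 × 3600 = -7.614″.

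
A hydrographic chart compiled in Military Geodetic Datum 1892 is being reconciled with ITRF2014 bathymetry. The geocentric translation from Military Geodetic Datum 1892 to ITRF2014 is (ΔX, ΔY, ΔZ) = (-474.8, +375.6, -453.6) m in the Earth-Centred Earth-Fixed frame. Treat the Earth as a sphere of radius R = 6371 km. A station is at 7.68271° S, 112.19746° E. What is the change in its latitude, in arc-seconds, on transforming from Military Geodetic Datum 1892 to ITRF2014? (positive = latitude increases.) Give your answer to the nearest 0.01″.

Δφ = -12.27″

sin φ = -0.133687, cos φ = 0.991024, sin λ = 0.925887, cos λ = -0.377800.
North component: ΔN = −sin φ cos λ·ΔX − sin φ sin λ·ΔY + cos φ·ΔZ = −(-0.133687)(-0.377800)(-474.8) − (-0.133687)(0.925887)(375.6) + (0.991024)(-453.6) = -379.06 m.
1° of latitude spans πR/180 = 111195 m, so Δφ = -379.06 / 111195 × 3600 = -12.272″.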